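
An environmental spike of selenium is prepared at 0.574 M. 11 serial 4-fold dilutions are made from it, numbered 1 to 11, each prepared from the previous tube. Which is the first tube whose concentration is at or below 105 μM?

Tube n has concentration 0.574 M / 4ⁿ.
Need 4ⁿ ≥ 0.574 M / 105 μM = 5467, so n ≥ 6.21.
First such tube: n = 7.

tube 7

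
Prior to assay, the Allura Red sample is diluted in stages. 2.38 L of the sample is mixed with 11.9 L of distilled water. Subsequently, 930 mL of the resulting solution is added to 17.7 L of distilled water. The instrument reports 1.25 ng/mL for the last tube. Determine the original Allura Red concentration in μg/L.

Overall dilution factor = 6 × 20.03 = 120.
Original = 1.25 ng/mL × 120 = 150 ng/mL = 150 μg/L.

150 μg/L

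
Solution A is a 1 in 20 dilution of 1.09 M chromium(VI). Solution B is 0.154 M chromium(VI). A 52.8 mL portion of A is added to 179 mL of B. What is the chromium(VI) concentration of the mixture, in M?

0.131 M

C_A = 1.09 M / 20 = 0.0545 M.
C_mix = (C_A·V_A + C_B·V_B)/(V_A + V_B) = (0.0545×52.8 + 0.154×179) / 231.8 = 0.131 M.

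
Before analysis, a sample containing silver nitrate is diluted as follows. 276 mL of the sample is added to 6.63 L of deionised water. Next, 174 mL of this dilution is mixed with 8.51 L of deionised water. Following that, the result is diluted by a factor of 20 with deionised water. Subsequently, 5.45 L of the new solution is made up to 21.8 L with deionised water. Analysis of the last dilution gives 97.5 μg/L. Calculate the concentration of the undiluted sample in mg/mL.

9.74 mg/mL

Overall dilution factor = 25.02 × 49.91 × 20 × 4 = 9.99 × 10⁴.
Original = 97.5 μg/L × 9.99 × 10⁴ = 9.74 × 10⁶ μg/L = 9.74 mg/mL.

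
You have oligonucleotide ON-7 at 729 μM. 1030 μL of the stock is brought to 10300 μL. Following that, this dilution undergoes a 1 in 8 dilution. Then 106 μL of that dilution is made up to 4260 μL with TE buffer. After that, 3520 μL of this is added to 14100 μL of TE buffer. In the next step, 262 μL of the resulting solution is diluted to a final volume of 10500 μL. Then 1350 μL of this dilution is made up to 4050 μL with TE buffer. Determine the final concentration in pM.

Overall dilution factor = 10 × 8 × 40.19 × 5.006 × 40.08 × 3 = 1.93 × 10⁶.
729 μM / 1.93 × 10⁶ = 3.77 × 10⁻⁴ μM = 377 pM.

377 pM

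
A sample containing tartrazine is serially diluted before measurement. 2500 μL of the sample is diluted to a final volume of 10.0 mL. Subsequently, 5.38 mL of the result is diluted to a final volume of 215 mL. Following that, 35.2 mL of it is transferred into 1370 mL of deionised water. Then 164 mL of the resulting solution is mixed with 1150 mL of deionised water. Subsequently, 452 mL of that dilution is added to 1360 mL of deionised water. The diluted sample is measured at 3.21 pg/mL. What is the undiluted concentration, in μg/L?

658 μg/L

Overall dilution factor = 4 × 39.96 × 39.92 × 8.012 × 4.009 = 2.05 × 10⁵.
Original = 3.21 pg/mL × 2.05 × 10⁵ = 6.58 × 10⁵ pg/mL = 658 μg/L.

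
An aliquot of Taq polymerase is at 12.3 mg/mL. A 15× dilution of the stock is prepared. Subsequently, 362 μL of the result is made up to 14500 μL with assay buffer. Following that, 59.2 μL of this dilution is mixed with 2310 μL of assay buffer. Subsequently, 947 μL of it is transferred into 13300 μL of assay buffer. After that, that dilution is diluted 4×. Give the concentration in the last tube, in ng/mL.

Overall dilution factor = 15 × 40.06 × 40.02 × 15.04 × 4 = 1.45 × 10⁶.
12.3 mg/mL / 1.45 × 10⁶ = 8.50 × 10⁻⁶ mg/mL = 8.50 ng/mL.

8.50 ng/mL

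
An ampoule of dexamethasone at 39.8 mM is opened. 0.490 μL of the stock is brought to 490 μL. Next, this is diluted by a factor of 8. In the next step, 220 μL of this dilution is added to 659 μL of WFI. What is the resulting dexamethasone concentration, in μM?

Overall dilution factor = 1000 × 8 × 3.995 = 3.20 × 10⁴.
39.8 mM / 3.20 × 10⁴ = 1.25 × 10⁻³ mM = 1.25 μM.

1.25 μM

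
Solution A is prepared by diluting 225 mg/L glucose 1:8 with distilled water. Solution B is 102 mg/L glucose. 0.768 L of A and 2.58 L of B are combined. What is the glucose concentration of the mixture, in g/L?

0.0851 g/L

C_A = 225 mg/L / 8 = 28.1 mg/L.
C_mix = (C_A·V_A + C_B·V_B)/(V_A + V_B) = (28.1×0.768 + 102×2.58) / 3.348 = 85.1 mg/L = 0.0851 g/L.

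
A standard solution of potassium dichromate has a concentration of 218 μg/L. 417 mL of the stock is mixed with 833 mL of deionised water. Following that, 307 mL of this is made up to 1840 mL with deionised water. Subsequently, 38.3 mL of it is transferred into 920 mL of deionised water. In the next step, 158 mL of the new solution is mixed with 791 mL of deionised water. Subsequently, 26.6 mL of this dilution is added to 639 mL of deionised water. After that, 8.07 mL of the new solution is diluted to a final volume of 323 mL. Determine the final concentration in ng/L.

Overall dilution factor = 2.998 × 5.993 × 25.02 × 6.006 × 25.02 × 40.02 = 2.70 × 10⁶.
218 μg/L / 2.70 × 10⁶ = 8.06 × 10⁻⁵ μg/L = 0.0806 ng/L.

0.0806 ng/L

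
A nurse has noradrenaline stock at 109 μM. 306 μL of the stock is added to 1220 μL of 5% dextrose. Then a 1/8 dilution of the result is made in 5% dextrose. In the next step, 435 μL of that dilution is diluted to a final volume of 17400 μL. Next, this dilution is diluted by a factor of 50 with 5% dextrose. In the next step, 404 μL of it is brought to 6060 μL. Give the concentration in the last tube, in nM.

0.0911 nM

Overall dilution factor = 4.987 × 8 × 40 × 50 × 15 = 1.20 × 10⁶.
109 μM / 1.20 × 10⁶ = 9.11 × 10⁻⁵ μM = 0.0911 nM.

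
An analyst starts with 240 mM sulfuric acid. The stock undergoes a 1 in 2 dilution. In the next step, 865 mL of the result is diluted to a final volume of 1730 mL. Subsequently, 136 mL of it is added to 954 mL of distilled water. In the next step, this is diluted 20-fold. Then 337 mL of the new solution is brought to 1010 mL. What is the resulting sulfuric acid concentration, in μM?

125 μM

Overall dilution factor = 2 × 2 × 8.015 × 20 × 2.997 = 1922.
240 mM / 1922 = 0.125 mM = 125 μM.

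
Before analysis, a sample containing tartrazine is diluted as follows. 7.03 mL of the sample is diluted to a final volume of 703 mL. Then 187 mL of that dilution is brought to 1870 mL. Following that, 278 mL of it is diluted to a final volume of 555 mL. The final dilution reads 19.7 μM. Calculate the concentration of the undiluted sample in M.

0.0393 M

Overall dilution factor = 100 × 10 × 1.996 = 1996.
Original = 19.7 μM × 1996 = 3.93 × 10⁴ μM = 0.0393 M.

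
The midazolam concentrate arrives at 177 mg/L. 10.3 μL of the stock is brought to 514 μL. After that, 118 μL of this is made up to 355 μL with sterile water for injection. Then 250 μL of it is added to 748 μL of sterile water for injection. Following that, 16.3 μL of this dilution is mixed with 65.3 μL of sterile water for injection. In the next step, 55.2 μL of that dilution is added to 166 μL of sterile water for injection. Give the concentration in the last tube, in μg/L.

14.7 μg/L

Overall dilution factor = 49.90 × 3.008 × 3.992 × 5.006 × 4.007 = 1.20 × 10⁴.
177 mg/L / 1.20 × 10⁴ = 0.0147 mg/L = 14.7 μg/L.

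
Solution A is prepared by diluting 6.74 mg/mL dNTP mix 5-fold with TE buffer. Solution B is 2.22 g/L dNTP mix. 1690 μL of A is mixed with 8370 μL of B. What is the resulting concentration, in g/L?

C_A = 6.74 mg/mL / 5 = 1.35 mg/mL.
C_B = 2.22 g/L = 2.22 mg/mL.
C_mix = (C_A·V_A + C_B·V_B)/(V_A + V_B) = (1.35×1690 + 2.22×8370) / 10060 = 2.07 mg/mL = 2.07 g/L.

2.07 g/L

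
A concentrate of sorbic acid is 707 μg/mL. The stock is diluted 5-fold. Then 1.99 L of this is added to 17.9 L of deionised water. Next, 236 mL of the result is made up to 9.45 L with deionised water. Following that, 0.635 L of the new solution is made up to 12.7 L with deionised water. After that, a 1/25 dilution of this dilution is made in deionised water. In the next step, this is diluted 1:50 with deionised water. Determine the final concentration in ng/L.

Overall dilution factor = 5 × 9.995 × 40.04 × 20 × 25 × 50 = 5.00 × 10⁷.
707 μg/mL / 5.00 × 10⁷ = 1.41 × 10⁻⁵ μg/mL = 14.1 ng/L.

14.1 ng/L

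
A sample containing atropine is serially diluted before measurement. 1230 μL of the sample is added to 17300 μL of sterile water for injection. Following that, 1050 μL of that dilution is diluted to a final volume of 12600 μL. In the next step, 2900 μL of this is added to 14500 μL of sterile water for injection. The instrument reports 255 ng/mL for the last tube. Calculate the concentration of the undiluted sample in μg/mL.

Overall dilution factor = 15.07 × 12 × 6 = 1085.
Original = 255 ng/mL × 1085 = 2.77 × 10⁵ ng/mL = 277 μg/mL.

277 μg/mL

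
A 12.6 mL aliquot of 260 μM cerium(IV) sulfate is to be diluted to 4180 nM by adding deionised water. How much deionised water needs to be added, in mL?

771 mL

4180 nM = 4.18 μM.
V₂ = C₁V₁/C₂ = 260 × 12.6 / 4.18 = 784 mL.
Diluent to add = V₂ − V₁ = 784 − 12.6 = 771 mL.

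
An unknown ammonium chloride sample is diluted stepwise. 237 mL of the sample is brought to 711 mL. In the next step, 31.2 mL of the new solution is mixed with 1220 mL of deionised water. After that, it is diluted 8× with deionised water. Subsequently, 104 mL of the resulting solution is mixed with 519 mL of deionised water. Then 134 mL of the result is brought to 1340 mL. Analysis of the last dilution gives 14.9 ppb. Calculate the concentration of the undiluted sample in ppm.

859 ppm

Overall dilution factor = 3 × 40.10 × 8 × 5.990 × 10 = 5.77 × 10⁴.
Original = 14.9 ppb × 5.77 × 10⁴ = 8.59 × 10⁵ ppb = 859 ppm.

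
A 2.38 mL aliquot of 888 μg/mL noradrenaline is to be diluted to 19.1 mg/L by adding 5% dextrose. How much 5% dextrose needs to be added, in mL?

108 mL

19.1 mg/L = 19.1 μg/mL.
V₂ = C₁V₁/C₂ = 888 × 2.38 / 19.1 = 111 mL.
Diluent to add = V₂ − V₁ = 111 − 2.38 = 108 mL.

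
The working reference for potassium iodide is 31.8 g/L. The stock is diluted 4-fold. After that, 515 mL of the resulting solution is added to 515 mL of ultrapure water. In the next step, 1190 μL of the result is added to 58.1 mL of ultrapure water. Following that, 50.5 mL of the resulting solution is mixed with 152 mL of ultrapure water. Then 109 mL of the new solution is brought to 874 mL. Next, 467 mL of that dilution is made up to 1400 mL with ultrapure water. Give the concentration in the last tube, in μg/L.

828 μg/L

Overall dilution factor = 4 × 2 × 49.82 × 4.010 × 8.018 × 2.998 = 3.84 × 10⁴.
31.8 g/L / 3.84 × 10⁴ = 8.28 × 10⁻⁴ g/L = 828 μg/L.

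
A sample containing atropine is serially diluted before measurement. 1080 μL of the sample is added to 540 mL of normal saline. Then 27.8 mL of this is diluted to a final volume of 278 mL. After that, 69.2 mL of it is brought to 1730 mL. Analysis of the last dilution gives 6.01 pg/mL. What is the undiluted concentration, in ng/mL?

Overall dilution factor = 501 × 10 × 25 = 1.25 × 10⁵.
Original = 6.01 pg/mL × 1.25 × 10⁵ = 7.53 × 10⁵ pg/mL = 753 ng/mL.

753 ng/mL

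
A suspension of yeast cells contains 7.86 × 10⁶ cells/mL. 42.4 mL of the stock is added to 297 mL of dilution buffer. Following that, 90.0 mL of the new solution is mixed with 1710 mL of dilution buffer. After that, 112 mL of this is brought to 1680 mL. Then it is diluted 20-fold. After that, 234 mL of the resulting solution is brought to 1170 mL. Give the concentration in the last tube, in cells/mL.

32.7 cells/mL

Overall dilution factor = 8.005 × 20 × 15 × 20 × 5 = 2.40 × 10⁵.
7.86 × 10⁶ cells/mL / 2.40 × 10⁵ = 32.7 cells/mL.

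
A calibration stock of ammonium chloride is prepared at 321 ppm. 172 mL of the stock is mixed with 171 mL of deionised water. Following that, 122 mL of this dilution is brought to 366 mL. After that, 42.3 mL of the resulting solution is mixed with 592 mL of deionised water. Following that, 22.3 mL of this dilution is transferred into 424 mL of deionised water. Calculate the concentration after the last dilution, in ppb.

179 ppb

Overall dilution factor = 1.994 × 3 × 15.00 × 20.01 = 1795.
321 ppm / 1795 = 0.179 ppm = 179 ppb.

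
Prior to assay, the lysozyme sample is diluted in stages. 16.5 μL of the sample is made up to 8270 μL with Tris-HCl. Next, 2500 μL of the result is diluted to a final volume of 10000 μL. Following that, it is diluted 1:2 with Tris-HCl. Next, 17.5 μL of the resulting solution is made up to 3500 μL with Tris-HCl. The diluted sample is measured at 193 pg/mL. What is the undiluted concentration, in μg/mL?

155 μg/mL

Overall dilution factor = 501.2 × 4 × 2 × 200 = 8.02 × 10⁵.
Original = 193 pg/mL × 8.02 × 10⁵ = 1.55 × 10⁸ pg/mL = 155 μg/mL.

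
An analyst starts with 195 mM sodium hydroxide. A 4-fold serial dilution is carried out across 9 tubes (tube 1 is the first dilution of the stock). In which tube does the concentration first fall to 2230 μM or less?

Tube n has concentration 195 mM / 4ⁿ.
Need 4ⁿ ≥ 195 mM / 2230 μM = 87.4, so n ≥ 3.23.
First such tube: n = 4.

tube 4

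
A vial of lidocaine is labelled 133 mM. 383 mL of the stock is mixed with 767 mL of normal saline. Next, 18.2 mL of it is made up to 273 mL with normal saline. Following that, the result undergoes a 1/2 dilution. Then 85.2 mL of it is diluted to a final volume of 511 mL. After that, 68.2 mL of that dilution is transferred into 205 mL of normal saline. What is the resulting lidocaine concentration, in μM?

Overall dilution factor = 3.003 × 15 × 2 × 5.998 × 4.006 = 2164.
133 mM / 2164 = 0.0615 mM = 61.5 μM.

61.5 μM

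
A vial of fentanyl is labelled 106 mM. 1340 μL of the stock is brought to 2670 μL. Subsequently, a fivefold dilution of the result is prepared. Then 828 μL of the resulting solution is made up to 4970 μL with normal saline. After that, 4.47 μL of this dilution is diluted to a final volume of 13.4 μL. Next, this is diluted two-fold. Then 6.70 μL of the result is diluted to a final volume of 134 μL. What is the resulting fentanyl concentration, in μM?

14.8 μM

Overall dilution factor = 1.993 × 5 × 6.002 × 2.998 × 2 × 20 = 7171.
106 mM / 7171 = 0.0148 mM = 14.8 μM.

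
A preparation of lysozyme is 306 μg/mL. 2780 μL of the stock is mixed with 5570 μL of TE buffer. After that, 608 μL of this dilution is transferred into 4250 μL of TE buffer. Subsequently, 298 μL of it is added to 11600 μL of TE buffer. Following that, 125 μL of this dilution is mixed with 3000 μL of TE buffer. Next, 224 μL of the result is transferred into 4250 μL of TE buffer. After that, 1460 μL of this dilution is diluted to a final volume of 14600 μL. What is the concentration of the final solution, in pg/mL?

64.0 pg/mL

Overall dilution factor = 3.004 × 7.990 × 39.93 × 25 × 19.97 × 10 = 4.78 × 10⁶.
306 μg/mL / 4.78 × 10⁶ = 6.40 × 10⁻⁵ μg/mL = 64.0 pg/mL.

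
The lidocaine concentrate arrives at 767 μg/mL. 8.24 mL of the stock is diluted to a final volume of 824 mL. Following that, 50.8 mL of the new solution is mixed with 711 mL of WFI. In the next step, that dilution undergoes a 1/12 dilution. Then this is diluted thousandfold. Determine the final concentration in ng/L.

Overall dilution factor = 100 × 15.00 × 12 × 1000 = 1.80 × 10⁷.
767 μg/mL / 1.80 × 10⁷ = 4.26 × 10⁻⁵ μg/mL = 42.6 ng/L.

42.6 ng/L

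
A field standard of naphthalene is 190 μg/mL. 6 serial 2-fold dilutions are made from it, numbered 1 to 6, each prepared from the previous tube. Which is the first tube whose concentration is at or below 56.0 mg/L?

Tube n has concentration 190 μg/mL / 2ⁿ.
Need 2ⁿ ≥ 190 μg/mL / 56.0 mg/L = 3.39, so n ≥ 1.76.
First such tube: n = 2.

tube 2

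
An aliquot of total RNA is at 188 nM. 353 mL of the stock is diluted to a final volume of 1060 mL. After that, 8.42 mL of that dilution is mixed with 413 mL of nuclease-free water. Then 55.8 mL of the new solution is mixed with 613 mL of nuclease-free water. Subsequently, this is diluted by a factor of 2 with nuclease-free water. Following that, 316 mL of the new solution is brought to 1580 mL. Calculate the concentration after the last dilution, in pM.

10.4 pM

Overall dilution factor = 3.003 × 50.05 × 11.99 × 2 × 5 = 1.80 × 10⁴.
188 nM / 1.80 × 10⁴ = 0.0104 nM = 10.4 pM.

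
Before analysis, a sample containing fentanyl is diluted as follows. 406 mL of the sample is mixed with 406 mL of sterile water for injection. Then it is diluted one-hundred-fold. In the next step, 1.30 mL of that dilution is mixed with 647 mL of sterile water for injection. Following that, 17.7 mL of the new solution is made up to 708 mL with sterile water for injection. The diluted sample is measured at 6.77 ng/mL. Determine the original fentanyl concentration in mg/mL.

Overall dilution factor = 2 × 100 × 498.7 × 40 = 3.99 × 10⁶.
Original = 6.77 ng/mL × 3.99 × 10⁶ = 2.70 × 10⁷ ng/mL = 27.0 mg/mL.

27.0 mg/mL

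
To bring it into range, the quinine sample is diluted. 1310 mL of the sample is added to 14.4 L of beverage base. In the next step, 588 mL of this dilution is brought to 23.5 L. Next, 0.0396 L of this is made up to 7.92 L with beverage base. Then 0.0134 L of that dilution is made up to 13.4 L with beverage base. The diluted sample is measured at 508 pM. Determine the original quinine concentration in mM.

Overall dilution factor = 11.99 × 39.97 × 200 × 1000 = 9.59 × 10⁷.
Original = 508 pM × 9.59 × 10⁷ = 4.87 × 10¹⁰ pM = 48.7 mM.

48.7 mM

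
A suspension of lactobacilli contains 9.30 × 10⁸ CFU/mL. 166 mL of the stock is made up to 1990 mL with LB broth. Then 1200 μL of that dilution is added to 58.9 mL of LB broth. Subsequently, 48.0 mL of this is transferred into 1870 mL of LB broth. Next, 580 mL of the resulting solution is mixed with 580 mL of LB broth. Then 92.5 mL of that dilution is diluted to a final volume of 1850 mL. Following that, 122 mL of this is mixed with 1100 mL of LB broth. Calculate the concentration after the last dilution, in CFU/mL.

96.8 CFU/mL

Overall dilution factor = 11.99 × 50.08 × 39.96 × 2 × 20 × 10.02 = 9.61 × 10⁶.
9.30 × 10⁸ CFU/mL / 9.61 × 10⁶ = 96.8 CFU/mL.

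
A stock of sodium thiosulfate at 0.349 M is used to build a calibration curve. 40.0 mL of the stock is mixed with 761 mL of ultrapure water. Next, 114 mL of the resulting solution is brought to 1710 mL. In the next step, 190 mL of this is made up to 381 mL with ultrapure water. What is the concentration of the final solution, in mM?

0.579 mM

Overall dilution factor = 20.02 × 15 × 2.005 = 602.
0.349 M / 602 = 5.79 × 10⁻⁴ M = 0.579 mM.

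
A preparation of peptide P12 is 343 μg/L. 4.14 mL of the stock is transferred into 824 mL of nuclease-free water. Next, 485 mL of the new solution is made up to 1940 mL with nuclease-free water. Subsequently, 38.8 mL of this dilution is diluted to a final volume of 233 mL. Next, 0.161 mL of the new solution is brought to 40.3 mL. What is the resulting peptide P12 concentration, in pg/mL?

Overall dilution factor = 200.0 × 4 × 6.005 × 250.3 = 1.20 × 10⁶.
343 μg/L / 1.20 × 10⁶ = 2.85 × 10⁻⁴ μg/L = 0.285 pg/mL.

0.285 pg/mL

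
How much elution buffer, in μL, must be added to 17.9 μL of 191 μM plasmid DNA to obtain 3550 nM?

945 μL

3550 nM = 3.55 μM.
V₂ = C₁V₁/C₂ = 191 × 17.9 / 3.55 = 963 μL.
Diluent to add = V₂ − V₁ = 963 − 17.9 = 945 μL.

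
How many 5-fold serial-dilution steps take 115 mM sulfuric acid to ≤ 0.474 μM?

Need 5ⁿ ≥ 2.43 × 10⁵, so n ≥ log(2.43 × 10⁵)/log(5) = 7.70.
Minimum whole steps: n = 8.

8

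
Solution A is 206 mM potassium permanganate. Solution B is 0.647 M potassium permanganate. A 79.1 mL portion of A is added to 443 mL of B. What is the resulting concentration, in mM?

C_B = 0.647 M = 647 mM.
C_mix = (C_A·V_A + C_B·V_B)/(V_A + V_B) = (206×79.1 + 647×443) / 522.1 = 580 mM.

580 mM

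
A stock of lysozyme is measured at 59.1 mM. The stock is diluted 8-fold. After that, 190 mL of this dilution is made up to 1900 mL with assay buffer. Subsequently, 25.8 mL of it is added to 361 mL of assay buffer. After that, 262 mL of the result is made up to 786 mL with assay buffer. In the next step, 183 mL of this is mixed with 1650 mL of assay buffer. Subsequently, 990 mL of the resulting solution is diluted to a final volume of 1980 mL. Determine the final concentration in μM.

0.820 μM

Overall dilution factor = 8 × 10 × 14.99 × 3 × 10.02 × 2 = 7.21 × 10⁴.
59.1 mM / 7.21 × 10⁴ = 8.20 × 10⁻⁴ mM = 0.820 μM.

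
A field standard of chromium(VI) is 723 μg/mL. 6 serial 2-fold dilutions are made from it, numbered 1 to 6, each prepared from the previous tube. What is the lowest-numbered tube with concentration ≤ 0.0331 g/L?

Tube n has concentration 723 μg/mL / 2ⁿ.
Need 2ⁿ ≥ 723 μg/mL / 0.0331 g/L = 21.8, so n ≥ 4.45.
First such tube: n = 5.

tube 5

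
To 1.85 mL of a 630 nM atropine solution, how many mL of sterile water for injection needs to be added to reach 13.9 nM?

82.0 mL

V₂ = C₁V₁/C₂ = 630 × 1.85 / 13.9 = 83.8 mL.
Diluent to add = V₂ − V₁ = 83.8 − 1.85 = 82.0 mL.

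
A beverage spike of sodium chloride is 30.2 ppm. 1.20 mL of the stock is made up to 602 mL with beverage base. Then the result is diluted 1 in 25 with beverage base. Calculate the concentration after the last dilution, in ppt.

2410 ppt

Overall dilution factor = 501.7 × 25 = 1.25 × 10⁴.
30.2 ppm / 1.25 × 10⁴ = 2.41 × 10⁻³ ppm = 2410 ppt.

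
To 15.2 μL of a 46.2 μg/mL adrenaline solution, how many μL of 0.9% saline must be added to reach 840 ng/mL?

840 ng/mL = 0.840 μg/mL.
V₂ = C₁V₁/C₂ = 46.2 × 15.2 / 0.840 = 836 μL.
Diluent to add = V₂ − V₁ = 836 − 15.2 = 821 μL.

821 μL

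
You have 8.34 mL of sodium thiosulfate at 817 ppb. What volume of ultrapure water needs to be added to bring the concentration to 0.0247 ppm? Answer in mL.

0.0247 ppm = 24.7 ppb.
V₂ = C₁V₁/C₂ = 817 × 8.34 / 24.7 = 276 mL.
Diluent to add = V₂ − V₁ = 276 − 8.34 = 268 mL.

268 mL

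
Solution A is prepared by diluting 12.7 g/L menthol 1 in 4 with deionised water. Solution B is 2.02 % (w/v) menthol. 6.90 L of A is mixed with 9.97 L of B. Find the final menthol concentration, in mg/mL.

13.2 mg/mL

C_A = 12.7 g/L / 4 = 3.17 g/L.
C_B = 2.02 % (w/v) = 20.2 g/L.
C_mix = (C_A·V_A + C_B·V_B)/(V_A + V_B) = (3.17×6.90 + 20.2×9.97) / 16.87 = 13.2 g/L = 13.2 mg/mL.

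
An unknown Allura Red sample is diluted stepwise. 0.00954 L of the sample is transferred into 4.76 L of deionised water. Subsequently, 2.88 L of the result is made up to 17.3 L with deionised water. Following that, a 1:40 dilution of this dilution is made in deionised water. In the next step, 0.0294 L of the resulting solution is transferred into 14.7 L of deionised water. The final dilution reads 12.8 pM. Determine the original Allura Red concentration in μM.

Overall dilution factor = 500.0 × 6.007 × 40 × 501 = 6.02 × 10⁷.
Original = 12.8 pM × 6.02 × 10⁷ = 7.70 × 10⁸ pM = 770 μM.

770 μM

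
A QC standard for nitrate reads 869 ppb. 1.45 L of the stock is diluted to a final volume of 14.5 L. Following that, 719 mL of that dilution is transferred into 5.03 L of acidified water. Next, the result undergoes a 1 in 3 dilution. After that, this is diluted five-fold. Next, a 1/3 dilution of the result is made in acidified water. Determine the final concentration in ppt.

Overall dilution factor = 10 × 7.996 × 3 × 5 × 3 = 3598.
869 ppb / 3598 = 0.242 ppb = 242 ppt.

242 ppt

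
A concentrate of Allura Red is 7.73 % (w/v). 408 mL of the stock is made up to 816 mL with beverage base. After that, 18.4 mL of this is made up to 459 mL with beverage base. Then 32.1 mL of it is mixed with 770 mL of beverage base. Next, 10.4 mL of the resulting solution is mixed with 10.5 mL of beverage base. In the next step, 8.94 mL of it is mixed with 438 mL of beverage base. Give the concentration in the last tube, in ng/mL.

617 ng/mL

Overall dilution factor = 2 × 24.95 × 24.99 × 2.010 × 49.99 = 1.25 × 10⁵.
7.73 % (w/v) / 1.25 × 10⁵ = 6.17 × 10⁻⁵ % (w/v) = 617 ng/mL.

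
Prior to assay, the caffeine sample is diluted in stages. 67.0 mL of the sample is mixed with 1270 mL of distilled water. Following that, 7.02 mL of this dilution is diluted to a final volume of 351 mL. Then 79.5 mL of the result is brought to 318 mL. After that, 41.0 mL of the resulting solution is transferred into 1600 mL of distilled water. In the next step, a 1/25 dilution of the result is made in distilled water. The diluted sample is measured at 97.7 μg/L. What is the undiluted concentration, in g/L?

390 g/L

Overall dilution factor = 19.96 × 50 × 4 × 40.02 × 25 = 3.99 × 10⁶.
Original = 97.7 μg/L × 3.99 × 10⁶ = 3.90 × 10⁸ μg/L = 390 g/L.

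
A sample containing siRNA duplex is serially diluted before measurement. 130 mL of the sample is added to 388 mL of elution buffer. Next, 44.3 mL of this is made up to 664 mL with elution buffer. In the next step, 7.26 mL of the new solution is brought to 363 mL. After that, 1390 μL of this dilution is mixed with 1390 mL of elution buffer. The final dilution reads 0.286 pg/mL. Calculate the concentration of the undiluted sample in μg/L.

Overall dilution factor = 3.985 × 14.99 × 50 × 1001 = 2.99 × 10⁶.
Original = 0.286 pg/mL × 2.99 × 10⁶ = 8.55 × 10⁵ pg/mL = 855 μg/L.

855 μg/L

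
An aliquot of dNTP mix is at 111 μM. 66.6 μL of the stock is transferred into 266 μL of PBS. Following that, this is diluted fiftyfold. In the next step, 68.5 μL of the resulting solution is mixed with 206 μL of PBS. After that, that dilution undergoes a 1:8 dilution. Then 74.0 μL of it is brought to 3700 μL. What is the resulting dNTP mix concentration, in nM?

Overall dilution factor = 4.994 × 50 × 4.007 × 8 × 50 = 4.00 × 10⁵.
111 μM / 4.00 × 10⁵ = 2.77 × 10⁻⁴ μM = 0.277 nM.

0.277 nM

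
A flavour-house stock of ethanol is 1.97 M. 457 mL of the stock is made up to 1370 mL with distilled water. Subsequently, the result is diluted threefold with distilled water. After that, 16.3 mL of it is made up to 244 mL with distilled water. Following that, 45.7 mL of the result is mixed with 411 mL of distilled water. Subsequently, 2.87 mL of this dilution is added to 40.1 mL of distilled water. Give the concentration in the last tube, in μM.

97.8 μM

Overall dilution factor = 2.998 × 3 × 14.97 × 9.993 × 14.97 = 2.01 × 10⁴.
1.97 M / 2.01 × 10⁴ = 9.78 × 10⁻⁵ M = 97.8 μM.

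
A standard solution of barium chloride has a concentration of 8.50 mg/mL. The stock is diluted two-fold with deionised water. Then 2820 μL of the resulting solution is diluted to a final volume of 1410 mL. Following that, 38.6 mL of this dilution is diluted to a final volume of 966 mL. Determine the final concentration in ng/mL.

340 ng/mL

Overall dilution factor = 2 × 500 × 25.03 = 2.50 × 10⁴.
8.50 mg/mL / 2.50 × 10⁴ = 3.40 × 10⁻⁴ mg/mL = 340 ng/mL.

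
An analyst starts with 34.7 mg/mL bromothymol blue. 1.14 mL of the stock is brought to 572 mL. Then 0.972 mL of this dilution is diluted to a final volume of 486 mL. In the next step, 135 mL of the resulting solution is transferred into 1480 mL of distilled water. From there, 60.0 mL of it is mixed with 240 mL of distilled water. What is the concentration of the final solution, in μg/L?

Overall dilution factor = 501.8 × 500 × 11.96 × 5 = 1.50 × 10⁷.
34.7 mg/mL / 1.50 × 10⁷ = 2.31 × 10⁻⁶ mg/mL = 2.31 μg/L.

2.31 μg/L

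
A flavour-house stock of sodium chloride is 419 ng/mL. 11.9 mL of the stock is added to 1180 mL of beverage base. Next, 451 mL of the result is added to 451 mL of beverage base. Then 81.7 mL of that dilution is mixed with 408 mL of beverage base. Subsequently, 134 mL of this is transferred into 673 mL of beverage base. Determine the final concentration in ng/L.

57.9 ng/L

Overall dilution factor = 100.2 × 2 × 5.994 × 6.022 = 7231.
419 ng/mL / 7231 = 0.0579 ng/mL = 57.9 ng/L.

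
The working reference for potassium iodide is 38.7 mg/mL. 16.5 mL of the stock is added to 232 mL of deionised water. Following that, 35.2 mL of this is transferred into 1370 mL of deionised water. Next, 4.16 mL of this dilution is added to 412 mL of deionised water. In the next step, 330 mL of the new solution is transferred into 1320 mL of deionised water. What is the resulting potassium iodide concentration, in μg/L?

129 μg/L

Overall dilution factor = 15.06 × 39.92 × 100.0 × 5 = 3.01 × 10⁵.
38.7 mg/mL / 3.01 × 10⁵ = 1.29 × 10⁻⁴ mg/mL = 129 μg/L.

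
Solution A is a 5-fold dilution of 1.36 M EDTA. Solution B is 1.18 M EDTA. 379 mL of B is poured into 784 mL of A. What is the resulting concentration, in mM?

C_A = 1.36 M / 5 = 0.272 M.
C_mix = (C_A·V_A + C_B·V_B)/(V_A + V_B) = (0.272×784 + 1.18×379) / 1163 = 0.568 M = 568 mM.

568 mM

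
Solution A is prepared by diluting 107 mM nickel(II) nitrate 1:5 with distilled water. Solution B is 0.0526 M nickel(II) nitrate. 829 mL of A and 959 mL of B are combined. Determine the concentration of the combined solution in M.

C_A = 107 mM / 5 = 21.4 mM.
C_B = 0.0526 M = 52.6 mM.
C_mix = (C_A·V_A + C_B·V_B)/(V_A + V_B) = (21.4×829 + 52.6×959) / 1788 = 38.1 mM = 0.0381 M.

0.0381 M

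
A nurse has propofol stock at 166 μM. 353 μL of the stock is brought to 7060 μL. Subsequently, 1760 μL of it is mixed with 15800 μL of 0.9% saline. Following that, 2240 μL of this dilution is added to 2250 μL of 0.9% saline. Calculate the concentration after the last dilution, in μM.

Overall dilution factor = 20 × 9.977 × 2.004 = 400.
166 μM / 400 = 0.415 μM.

0.415 μM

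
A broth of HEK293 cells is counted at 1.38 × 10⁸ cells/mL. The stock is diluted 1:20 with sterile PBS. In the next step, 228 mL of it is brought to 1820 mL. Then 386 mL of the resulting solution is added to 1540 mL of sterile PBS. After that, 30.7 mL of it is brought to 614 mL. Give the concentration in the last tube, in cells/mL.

Overall dilution factor = 20 × 7.982 × 4.990 × 20 = 1.59 × 10⁴.
1.38 × 10⁸ cells/mL / 1.59 × 10⁴ = 8660 cells/mL.

8660 cells/mL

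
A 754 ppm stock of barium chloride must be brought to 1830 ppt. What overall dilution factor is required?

Factor = C₀/C_target = 754 ppm / 1830 ppt = 4.12 × 10⁵.

4.12 × 10⁵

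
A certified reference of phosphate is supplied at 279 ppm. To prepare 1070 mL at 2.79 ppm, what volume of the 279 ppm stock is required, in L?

V₁ = C₂V₂/C₁ = 2.79 × 1070 / 279 = 10.7 mL = 0.0107 L.

0.0107 L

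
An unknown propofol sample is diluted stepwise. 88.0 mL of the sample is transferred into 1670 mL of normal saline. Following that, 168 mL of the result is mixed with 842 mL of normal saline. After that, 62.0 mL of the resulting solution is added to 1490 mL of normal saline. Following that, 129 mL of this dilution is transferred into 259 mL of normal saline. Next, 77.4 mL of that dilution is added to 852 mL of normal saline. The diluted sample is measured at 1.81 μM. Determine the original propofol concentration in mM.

197 mM

Overall dilution factor = 19.98 × 6.012 × 25.03 × 3.008 × 12.01 = 1.09 × 10⁵.
Original = 1.81 μM × 1.09 × 10⁵ = 1.97 × 10⁵ μM = 197 mM.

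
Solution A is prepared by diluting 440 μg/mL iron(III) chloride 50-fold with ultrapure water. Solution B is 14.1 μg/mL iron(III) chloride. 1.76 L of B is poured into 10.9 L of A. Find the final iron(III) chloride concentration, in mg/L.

9.54 mg/L

C_A = 440 μg/mL / 50 = 8.80 μg/mL.
C_mix = (C_A·V_A + C_B·V_B)/(V_A + V_B) = (8.80×10.9 + 14.1×1.76) / 12.66 = 9.54 μg/mL = 9.54 mg/L.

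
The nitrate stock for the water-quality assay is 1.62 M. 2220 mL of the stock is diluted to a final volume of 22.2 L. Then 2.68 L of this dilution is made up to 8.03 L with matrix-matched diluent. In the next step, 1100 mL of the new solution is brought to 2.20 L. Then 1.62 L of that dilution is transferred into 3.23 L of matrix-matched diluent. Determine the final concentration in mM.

Overall dilution factor = 10 × 2.996 × 2 × 2.994 = 179.
1.62 M / 179 = 9.03 × 10⁻³ M = 9.03 mM.

9.03 mM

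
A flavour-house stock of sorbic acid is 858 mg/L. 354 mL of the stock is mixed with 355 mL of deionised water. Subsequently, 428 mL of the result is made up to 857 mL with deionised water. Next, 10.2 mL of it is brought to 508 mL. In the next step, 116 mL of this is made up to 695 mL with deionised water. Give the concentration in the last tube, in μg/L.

717 μg/L

Overall dilution factor = 2.003 × 2.002 × 49.80 × 5.991 = 1197.
858 mg/L / 1197 = 0.717 mg/L = 717 μg/L.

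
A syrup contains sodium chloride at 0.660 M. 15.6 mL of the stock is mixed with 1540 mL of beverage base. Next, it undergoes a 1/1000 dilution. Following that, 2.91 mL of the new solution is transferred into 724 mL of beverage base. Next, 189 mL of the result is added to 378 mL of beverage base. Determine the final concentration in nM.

Overall dilution factor = 99.72 × 1000 × 249.8 × 3 = 7.47 × 10⁷.
0.660 M / 7.47 × 10⁷ = 8.83 × 10⁻⁹ M = 8.83 nM.

8.83 nM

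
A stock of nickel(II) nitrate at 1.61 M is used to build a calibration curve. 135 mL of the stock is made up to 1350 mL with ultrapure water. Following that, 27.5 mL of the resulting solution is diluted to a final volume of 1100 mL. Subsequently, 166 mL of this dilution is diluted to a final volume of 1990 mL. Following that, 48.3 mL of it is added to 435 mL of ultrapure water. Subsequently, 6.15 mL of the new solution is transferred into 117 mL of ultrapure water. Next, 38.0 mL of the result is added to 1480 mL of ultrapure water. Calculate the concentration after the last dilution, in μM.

Overall dilution factor = 10 × 40 × 11.99 × 10.01 × 20.02 × 39.95 = 3.84 × 10⁷.
1.61 M / 3.84 × 10⁷ = 4.19 × 10⁻⁸ M = 0.0419 μM.

0.0419 μM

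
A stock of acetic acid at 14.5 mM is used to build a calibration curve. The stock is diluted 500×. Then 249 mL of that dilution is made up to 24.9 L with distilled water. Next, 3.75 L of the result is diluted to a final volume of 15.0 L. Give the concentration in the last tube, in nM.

72.5 nM

Overall dilution factor = 500 × 100 × 4 = 2.00 × 10⁵.
14.5 mM / 2.00 × 10⁵ = 7.25 × 10⁻⁵ mM = 72.5 nM.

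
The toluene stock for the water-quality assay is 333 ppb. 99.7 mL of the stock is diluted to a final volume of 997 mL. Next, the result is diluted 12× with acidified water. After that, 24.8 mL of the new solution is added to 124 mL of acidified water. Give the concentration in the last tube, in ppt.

Overall dilution factor = 10 × 12 × 6 = 720.
333 ppb / 720 = 0.463 ppb = 463 ppt.

463 ppt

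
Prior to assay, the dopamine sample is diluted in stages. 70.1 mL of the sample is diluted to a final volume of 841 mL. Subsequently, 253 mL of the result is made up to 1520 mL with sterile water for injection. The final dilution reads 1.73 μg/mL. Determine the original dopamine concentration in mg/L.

125 mg/L

Overall dilution factor = 12.00 × 6.008 = 72.1.
Original = 1.73 μg/mL × 72.1 = 125 μg/mL = 125 mg/L.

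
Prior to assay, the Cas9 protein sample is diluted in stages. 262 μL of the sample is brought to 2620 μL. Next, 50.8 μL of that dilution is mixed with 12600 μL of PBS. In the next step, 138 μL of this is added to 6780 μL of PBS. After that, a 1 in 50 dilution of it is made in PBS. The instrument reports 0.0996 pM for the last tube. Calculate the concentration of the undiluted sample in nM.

622 nM

Overall dilution factor = 10 × 249.0 × 50.13 × 50 = 6.24 × 10⁶.
Original = 0.0996 pM × 6.24 × 10⁶ = 6.22 × 10⁵ pM = 622 nM.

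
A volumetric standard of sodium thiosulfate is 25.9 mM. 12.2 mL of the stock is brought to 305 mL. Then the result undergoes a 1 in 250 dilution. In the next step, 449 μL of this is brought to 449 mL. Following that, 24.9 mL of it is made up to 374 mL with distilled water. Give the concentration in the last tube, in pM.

Overall dilution factor = 25 × 250 × 1000 × 15.02 = 9.39 × 10⁷.
25.9 mM / 9.39 × 10⁷ = 2.76 × 10⁻⁷ mM = 276 pM.

276 pM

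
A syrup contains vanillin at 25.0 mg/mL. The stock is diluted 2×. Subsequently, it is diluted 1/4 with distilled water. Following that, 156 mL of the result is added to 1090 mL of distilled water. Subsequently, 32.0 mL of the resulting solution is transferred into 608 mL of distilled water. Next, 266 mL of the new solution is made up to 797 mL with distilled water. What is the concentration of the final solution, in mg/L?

6.53 mg/L

Overall dilution factor = 2 × 4 × 7.987 × 20 × 2.996 = 3829.
25.0 mg/mL / 3829 = 6.53 × 10⁻³ mg/mL = 6.53 mg/L.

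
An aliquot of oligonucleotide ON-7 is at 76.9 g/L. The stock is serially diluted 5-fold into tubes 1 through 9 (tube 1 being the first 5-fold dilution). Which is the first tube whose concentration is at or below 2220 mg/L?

Tube n has concentration 76.9 g/L / 5ⁿ.
Need 5ⁿ ≥ 76.9 g/L / 2220 mg/L = 34.6, so n ≥ 2.20.
First such tube: n = 3.

tube 3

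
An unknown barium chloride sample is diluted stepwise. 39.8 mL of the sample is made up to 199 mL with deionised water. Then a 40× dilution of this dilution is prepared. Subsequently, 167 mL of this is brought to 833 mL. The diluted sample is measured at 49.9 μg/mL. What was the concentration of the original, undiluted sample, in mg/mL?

49.8 mg/mL

Overall dilution factor = 5 × 40 × 4.988 = 998.
Original = 49.9 μg/mL × 998 = 4.98 × 10⁴ μg/mL = 49.8 mg/mL.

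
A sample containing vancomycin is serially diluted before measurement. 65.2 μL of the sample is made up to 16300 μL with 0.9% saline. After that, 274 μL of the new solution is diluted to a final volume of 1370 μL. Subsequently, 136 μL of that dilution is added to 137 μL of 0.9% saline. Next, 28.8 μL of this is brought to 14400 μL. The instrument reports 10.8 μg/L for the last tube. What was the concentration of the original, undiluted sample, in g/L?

Overall dilution factor = 250 × 5 × 2.007 × 500 = 1.25 × 10⁶.
Original = 10.8 μg/L × 1.25 × 10⁶ = 1.35 × 10⁷ μg/L = 13.5 g/L.

13.5 g/L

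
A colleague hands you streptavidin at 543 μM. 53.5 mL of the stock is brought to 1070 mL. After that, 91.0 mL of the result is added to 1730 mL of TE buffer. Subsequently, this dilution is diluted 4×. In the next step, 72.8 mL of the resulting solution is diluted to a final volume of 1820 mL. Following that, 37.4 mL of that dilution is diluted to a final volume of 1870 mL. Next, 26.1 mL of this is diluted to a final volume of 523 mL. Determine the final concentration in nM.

0.0135 nM

Overall dilution factor = 20 × 20.01 × 4 × 25 × 50 × 20.04 = 4.01 × 10⁷.
543 μM / 4.01 × 10⁷ = 1.35 × 10⁻⁵ μM = 0.0135 nM.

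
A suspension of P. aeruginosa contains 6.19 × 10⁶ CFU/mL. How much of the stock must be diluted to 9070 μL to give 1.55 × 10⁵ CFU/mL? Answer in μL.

227 μL

V₁ = C₂V₂/C₁ = 1.55 × 10⁵ × 9070 / 6.19 × 10⁶ = 227 μL.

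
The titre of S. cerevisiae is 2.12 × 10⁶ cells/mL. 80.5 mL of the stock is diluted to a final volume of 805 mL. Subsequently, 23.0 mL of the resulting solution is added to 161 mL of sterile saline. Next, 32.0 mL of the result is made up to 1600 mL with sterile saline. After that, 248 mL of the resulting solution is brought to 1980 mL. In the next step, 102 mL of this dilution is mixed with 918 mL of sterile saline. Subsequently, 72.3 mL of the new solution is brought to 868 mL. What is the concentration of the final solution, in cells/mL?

0.553 cells/mL

Overall dilution factor = 10 × 8 × 50 × 7.984 × 10 × 12.01 = 3.83 × 10⁶.
2.12 × 10⁶ cells/mL / 3.83 × 10⁶ = 0.553 cells/mL.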